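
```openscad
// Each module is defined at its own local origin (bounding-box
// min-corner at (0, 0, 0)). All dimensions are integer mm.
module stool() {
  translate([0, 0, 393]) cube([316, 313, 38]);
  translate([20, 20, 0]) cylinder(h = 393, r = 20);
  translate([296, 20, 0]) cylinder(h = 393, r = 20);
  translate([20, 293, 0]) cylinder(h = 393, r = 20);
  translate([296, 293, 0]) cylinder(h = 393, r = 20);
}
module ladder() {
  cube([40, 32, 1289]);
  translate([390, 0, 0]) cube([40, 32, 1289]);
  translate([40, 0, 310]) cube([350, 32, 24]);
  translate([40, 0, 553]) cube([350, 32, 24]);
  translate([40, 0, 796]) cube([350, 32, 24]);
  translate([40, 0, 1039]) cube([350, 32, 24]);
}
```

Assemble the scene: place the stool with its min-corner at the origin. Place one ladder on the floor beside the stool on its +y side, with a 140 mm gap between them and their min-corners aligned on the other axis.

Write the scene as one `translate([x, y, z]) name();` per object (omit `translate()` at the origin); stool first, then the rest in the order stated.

stool();
translate([0, 453, 0]) ladder();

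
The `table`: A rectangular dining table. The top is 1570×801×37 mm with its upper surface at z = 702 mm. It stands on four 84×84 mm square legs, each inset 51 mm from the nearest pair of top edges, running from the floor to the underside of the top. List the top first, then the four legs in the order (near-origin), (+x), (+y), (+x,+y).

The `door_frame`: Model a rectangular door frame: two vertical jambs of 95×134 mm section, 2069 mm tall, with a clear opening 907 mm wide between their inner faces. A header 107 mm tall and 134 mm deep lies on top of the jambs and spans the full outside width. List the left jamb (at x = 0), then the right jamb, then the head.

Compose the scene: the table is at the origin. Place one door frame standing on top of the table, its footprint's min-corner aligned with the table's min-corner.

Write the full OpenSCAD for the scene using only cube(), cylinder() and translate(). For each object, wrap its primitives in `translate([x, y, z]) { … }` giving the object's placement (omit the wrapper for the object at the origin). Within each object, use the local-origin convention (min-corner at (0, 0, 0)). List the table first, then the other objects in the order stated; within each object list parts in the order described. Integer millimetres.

translate([0, 0, 665]) cube([1570, 801, 37]);
translate([51, 51, 0]) cube([84, 84, 665]);
translate([1435, 51, 0]) cube([84, 84, 665]);
translate([51, 666, 0]) cube([84, 84, 665]);
translate([1435, 666, 0]) cube([84, 84, 665]);
translate([0, 0, 702]) {
  cube([95, 134, 2069]);
  translate([1002, 0, 0]) cube([95, 134, 2069]);
  translate([0, 0, 2069]) cube([1097, 134, 107]);
}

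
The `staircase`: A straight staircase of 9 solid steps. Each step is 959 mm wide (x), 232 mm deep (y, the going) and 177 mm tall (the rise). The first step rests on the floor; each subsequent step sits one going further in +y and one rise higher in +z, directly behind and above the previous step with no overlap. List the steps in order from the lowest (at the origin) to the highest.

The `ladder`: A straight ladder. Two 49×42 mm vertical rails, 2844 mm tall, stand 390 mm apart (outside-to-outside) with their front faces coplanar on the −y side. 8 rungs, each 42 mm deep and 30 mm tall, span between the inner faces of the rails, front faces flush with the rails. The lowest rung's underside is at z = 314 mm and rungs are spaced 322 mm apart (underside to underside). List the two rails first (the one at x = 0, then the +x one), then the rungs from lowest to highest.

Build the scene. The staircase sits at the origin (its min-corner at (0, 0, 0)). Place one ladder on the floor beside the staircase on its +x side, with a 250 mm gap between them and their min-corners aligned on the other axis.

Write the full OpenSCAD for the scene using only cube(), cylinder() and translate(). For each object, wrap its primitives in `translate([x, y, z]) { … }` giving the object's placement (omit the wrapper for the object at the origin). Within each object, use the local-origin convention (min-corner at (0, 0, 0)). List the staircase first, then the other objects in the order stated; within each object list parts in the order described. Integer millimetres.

cube([959, 232, 177]);
translate([0, 232, 177]) cube([959, 232, 177]);
translate([0, 464, 354]) cube([959, 232, 177]);
translate([0, 696, 531]) cube([959, 232, 177]);
translate([0, 928, 708]) cube([959, 232, 177]);
translate([0, 1160, 885]) cube([959, 232, 177]);
translate([0, 1392, 1062]) cube([959, 232, 177]);
translate([0, 1624, 1239]) cube([959, 232, 177]);
translate([0, 1856, 1416]) cube([959, 232, 177]);
translate([1209, 0, 0]) {
  cube([49, 42, 2844]);
  translate([341, 0, 0]) cube([49, 42, 2844]);
  translate([49, 0, 314]) cube([292, 42, 30]);
  translate([49, 0, 636]) cube([292, 42, 30]);
  translate([49, 0, 958]) cube([292, 42, 30]);
  translate([49, 0, 1280]) cube([292, 42, 30]);
  translate([49, 0, 1602]) cube([292, 42, 30]);
  translate([49, 0, 1924]) cube([292, 42, 30]);
  translate([49, 0, 2246]) cube([292, 42, 30]);
  translate([49, 0, 2568]) cube([292, 42, 30]);
}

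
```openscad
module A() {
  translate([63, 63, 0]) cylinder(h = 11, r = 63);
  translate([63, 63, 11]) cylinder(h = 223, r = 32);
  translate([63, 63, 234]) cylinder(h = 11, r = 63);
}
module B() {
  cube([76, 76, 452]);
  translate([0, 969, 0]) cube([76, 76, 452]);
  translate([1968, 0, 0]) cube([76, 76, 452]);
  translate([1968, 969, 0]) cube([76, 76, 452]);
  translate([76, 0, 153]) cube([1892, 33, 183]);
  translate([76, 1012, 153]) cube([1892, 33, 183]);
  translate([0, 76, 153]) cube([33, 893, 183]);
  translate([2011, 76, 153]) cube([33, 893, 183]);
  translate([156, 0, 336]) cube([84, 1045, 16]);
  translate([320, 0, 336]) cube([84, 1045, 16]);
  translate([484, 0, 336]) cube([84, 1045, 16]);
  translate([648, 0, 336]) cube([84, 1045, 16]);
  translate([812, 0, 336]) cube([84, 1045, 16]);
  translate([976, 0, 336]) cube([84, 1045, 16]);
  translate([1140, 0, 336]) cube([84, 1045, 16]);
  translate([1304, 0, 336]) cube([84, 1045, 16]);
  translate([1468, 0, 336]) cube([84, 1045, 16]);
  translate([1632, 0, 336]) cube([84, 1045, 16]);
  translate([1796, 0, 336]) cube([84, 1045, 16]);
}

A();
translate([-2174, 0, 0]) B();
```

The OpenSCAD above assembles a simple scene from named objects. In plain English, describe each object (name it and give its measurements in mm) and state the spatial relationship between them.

A is a spool: two coaxial disc flanges of radius 63 mm and thickness 11 mm, joined by a core cylinder of radius 32 mm and height 223 mm. The lower flange rests on z = 0 and the three cylinders share a vertical axis.

B is a bed frame 2044 mm long (x) by 1045 mm wide (y). Four 76×76 mm corner posts, 452 mm tall, at the corners of the footprint. Four rails of 33 mm thickness and 183 mm height run between adjacent posts with their undersides at z = 153 mm, their outer faces flush with the outside of the frame (the two x-running rails run between the posts' inner faces; the two y-running rails run between the posts' inner faces). 11 slats, each 84 mm wide (x) and 16 mm thick, lie across the top of the two x-running rails, running the full 1045 mm width of the frame in y; the slats are evenly spaced along x between the inner faces of the end posts with equal gaps (rounded down to the nearest mm) at the −x end and between each pair — any rounding remainder accumulates at the +x end.

The bed frame is on the floor beside the spool on its −x side.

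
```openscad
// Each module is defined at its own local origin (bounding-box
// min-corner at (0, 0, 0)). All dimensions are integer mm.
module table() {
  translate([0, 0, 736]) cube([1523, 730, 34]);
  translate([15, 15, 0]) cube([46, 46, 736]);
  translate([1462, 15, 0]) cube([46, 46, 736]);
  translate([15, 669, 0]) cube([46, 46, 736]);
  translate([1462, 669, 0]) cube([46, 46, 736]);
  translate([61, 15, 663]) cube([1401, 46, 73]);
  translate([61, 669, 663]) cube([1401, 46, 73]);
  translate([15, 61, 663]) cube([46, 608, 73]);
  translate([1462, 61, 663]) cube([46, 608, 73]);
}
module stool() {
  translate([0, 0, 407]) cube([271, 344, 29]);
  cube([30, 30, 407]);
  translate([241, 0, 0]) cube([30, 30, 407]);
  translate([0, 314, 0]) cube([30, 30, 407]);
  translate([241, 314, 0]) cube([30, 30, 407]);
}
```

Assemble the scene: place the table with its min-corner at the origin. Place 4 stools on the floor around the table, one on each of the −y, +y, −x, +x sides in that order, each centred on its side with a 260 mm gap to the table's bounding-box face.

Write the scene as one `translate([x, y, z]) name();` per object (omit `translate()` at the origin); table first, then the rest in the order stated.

table();
translate([626, -604, 0]) stool();
translate([626, 990, 0]) stool();
translate([-531, 193, 0]) stool();
translate([1783, 193, 0]) stool();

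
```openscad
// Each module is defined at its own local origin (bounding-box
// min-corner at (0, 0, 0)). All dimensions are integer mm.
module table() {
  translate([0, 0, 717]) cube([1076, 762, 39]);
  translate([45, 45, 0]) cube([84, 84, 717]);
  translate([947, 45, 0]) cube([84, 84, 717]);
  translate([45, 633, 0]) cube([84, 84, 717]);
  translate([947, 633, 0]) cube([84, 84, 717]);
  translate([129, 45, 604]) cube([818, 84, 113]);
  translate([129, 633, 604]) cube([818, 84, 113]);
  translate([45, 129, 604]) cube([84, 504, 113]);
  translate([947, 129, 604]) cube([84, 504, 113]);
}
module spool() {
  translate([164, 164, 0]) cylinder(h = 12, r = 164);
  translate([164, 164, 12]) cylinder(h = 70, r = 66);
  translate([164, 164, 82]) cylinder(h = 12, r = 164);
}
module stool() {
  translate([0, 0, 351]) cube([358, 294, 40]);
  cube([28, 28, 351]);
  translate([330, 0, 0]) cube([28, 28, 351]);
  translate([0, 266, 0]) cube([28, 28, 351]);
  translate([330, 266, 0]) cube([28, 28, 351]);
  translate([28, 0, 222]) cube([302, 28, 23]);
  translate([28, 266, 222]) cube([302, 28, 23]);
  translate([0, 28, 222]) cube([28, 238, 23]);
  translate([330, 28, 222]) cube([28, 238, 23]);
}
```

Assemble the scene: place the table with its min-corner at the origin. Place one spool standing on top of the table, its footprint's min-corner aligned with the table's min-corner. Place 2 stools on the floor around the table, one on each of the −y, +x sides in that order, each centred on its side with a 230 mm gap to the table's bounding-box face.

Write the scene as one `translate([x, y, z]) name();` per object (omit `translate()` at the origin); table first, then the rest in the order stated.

table();
translate([0, 0, 756]) spool();
translate([359, -524, 0]) stool();
translate([1306, 234, 0]) stool();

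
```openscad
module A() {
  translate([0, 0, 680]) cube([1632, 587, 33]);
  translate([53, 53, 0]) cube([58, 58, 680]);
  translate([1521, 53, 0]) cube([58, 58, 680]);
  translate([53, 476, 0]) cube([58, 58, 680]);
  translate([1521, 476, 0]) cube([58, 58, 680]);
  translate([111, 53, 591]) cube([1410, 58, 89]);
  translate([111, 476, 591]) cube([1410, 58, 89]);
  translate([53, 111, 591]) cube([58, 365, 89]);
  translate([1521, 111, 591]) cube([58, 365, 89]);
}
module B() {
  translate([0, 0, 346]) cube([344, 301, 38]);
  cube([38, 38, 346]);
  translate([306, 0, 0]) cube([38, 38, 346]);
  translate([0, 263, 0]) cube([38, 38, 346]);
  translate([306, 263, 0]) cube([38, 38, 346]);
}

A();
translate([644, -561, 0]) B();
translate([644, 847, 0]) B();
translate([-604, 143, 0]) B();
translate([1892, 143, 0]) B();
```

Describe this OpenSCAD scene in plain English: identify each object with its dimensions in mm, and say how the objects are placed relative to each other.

A is a table with a 1632×587 mm rectangular top, 33 mm thick, top surface at z = 713 mm, supported by four 58×58 mm square legs, each inset 53 mm from the nearest pair of top edges, running from the floor. Four apron rails, 58 mm thick and 89 mm tall, run between adjacent legs with their top edges flush with the underside of the top and their outer faces flush with the legs' outer faces.

B is a four-legged stool. The seat is a 344×301×38 mm slab whose top surface is at z = 384 mm; four square legs, each 38×38 mm in cross-section, run from the floor (z = 0) to the underside of the seat, each flush with a corner of the seat.

Four stools sit around the table at the −y, +y, −x, +x sides.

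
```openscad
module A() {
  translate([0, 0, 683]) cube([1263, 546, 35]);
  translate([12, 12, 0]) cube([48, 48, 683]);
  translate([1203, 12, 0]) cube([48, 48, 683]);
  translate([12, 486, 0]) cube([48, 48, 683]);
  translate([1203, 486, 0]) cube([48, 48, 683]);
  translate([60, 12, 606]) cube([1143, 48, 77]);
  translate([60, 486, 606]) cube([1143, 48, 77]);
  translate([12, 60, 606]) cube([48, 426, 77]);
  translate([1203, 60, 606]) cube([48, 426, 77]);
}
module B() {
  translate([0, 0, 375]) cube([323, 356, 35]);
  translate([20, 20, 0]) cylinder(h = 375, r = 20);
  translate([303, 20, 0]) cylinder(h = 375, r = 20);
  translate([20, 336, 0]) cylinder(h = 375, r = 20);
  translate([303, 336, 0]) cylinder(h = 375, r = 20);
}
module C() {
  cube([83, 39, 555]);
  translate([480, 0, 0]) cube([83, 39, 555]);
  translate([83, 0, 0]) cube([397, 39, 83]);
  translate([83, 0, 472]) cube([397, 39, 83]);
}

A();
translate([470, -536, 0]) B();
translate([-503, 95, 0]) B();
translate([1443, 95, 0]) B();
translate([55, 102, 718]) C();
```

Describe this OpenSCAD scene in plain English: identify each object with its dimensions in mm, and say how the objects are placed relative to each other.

A is a rectangular dining table. The top is 1263×546×35 mm with its upper surface at z = 718 mm. It stands on four 48×48 mm square legs, each inset 12 mm from the nearest pair of top edges, running from the floor to the underside of the top. Four apron rails, 48 mm thick and 77 mm tall, run between adjacent legs with their top edges flush with the underside of the top and their outer faces flush with the legs' outer faces.

B is a four-legged stool. The seat is 323×356 mm, 35 mm thick, top at z = 410 mm. It stands on four round legs, each 40 mm in diameter, from z = 0 to the seat underside, each leg's axis is inset half a diameter from the nearest pair of seat edges (so the leg's bounding box is flush with the corner).

C is a picture frame with a 397×389 mm rectangular opening (x by z) and a uniform 83 mm border on every side. Frame depth is 39 mm along y. It is built from two vertical stiles running the full outside height and two horizontal rails spanning the gap between the stiles.

Three stools sit around the table at the −y, −x, +x sides. The picture frame is on top of the table.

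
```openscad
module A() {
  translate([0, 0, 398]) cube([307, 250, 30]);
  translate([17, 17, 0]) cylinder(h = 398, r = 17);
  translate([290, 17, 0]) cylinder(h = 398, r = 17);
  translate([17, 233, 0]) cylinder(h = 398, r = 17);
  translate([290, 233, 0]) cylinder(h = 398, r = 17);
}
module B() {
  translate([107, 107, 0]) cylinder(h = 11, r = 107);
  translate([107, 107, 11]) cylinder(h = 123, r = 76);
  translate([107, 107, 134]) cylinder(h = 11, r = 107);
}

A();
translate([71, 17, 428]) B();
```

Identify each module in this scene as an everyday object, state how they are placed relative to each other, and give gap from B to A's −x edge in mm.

A is a stool. B is a spool. The spool is on top of the stool. The gap from the spool to the stool's −x edge is 71 mm.

The spool's min-x is at 71; the stool's min-x is 0; gap = 71 mm.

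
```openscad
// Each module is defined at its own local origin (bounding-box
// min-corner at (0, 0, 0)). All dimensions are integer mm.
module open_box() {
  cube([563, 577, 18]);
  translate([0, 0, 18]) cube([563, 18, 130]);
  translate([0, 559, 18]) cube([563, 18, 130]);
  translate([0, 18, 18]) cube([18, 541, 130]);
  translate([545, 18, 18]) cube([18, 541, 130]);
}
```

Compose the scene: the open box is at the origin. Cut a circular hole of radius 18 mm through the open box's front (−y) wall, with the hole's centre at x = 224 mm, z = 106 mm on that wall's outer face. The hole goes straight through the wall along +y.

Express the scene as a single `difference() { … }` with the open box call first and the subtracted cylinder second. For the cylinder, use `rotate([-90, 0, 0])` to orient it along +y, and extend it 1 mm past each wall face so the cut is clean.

difference() {
  open_box();
  translate([224, -1, 106]) rotate([-90, 0, 0]) cylinder(h = 20, r = 18);
}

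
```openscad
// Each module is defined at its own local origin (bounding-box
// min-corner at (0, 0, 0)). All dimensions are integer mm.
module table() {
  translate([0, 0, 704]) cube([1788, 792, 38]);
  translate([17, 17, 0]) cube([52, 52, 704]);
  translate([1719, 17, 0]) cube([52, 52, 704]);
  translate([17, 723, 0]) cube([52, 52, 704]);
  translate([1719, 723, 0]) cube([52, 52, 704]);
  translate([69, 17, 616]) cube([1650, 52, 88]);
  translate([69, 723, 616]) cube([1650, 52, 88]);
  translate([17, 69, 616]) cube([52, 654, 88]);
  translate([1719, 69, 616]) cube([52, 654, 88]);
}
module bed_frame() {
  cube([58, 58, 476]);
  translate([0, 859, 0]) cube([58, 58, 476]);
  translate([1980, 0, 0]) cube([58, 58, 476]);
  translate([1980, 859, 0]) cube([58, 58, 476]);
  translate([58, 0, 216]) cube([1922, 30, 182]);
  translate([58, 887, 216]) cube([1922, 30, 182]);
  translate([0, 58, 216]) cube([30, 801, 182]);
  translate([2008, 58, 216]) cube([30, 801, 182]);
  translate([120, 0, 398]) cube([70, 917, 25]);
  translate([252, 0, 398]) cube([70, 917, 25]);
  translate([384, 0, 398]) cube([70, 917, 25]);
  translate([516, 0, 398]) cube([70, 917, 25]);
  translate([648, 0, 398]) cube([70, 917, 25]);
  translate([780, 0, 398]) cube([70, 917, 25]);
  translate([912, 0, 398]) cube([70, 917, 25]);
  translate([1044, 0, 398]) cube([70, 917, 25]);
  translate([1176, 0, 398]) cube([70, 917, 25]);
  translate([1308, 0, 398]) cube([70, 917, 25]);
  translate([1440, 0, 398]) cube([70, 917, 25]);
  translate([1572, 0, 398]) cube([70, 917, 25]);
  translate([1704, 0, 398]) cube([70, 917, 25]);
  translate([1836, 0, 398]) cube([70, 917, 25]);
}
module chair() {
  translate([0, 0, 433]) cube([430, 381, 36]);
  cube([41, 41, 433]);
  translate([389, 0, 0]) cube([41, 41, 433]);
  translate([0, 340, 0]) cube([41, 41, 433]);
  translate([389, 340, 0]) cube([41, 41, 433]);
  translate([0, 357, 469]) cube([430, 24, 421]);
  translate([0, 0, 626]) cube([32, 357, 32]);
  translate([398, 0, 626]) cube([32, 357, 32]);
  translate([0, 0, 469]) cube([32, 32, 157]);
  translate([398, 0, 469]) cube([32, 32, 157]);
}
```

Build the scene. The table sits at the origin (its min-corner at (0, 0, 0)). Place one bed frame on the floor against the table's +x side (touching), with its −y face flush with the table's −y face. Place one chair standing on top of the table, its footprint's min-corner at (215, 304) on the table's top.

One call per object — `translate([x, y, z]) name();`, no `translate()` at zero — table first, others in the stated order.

table();
translate([1788, 0, 0]) bed_frame();
translate([215, 304, 742]) chair();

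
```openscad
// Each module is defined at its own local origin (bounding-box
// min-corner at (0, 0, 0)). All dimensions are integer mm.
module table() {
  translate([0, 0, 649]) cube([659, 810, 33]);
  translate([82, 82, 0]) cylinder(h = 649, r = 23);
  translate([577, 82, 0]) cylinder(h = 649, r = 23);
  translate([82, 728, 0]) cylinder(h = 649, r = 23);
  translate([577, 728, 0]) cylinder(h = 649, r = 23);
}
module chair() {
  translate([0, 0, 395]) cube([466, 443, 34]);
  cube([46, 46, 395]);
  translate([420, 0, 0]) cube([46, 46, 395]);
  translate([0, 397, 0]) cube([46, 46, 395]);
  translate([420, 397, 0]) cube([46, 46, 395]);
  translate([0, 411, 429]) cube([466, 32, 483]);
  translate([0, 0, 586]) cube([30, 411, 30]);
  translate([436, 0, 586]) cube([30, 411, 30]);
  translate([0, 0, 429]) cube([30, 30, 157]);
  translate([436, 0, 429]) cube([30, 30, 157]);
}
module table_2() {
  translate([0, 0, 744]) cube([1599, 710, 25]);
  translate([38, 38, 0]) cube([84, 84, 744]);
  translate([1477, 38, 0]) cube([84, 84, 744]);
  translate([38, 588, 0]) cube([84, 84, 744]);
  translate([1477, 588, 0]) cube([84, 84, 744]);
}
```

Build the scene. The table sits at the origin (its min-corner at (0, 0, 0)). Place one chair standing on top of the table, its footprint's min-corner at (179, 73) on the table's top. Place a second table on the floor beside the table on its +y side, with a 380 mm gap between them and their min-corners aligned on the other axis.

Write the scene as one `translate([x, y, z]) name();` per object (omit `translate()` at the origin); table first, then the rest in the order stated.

table();
translate([179, 73, 682]) chair();
translate([0, 1190, 0]) table_2();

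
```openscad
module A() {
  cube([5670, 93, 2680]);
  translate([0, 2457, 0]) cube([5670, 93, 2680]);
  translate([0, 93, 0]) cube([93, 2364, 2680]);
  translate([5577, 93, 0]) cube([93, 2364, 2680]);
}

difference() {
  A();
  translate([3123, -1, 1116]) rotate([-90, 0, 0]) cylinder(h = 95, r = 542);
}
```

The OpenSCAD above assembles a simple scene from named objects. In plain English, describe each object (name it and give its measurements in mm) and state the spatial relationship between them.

A is the wall frame of a small rectangular building: four walls, each 2680 mm tall and 93 mm thick, enclosing a footprint 5670 mm (x) by 2550 mm (y) outside-to-outside, with no floor or roof. The front and back walls (the −y and +y sides) span the full width; the two side walls fit between them.

The house frame has a circular hole of radius 542 mm through its front wall, centred at (x = 3123, z = 1116).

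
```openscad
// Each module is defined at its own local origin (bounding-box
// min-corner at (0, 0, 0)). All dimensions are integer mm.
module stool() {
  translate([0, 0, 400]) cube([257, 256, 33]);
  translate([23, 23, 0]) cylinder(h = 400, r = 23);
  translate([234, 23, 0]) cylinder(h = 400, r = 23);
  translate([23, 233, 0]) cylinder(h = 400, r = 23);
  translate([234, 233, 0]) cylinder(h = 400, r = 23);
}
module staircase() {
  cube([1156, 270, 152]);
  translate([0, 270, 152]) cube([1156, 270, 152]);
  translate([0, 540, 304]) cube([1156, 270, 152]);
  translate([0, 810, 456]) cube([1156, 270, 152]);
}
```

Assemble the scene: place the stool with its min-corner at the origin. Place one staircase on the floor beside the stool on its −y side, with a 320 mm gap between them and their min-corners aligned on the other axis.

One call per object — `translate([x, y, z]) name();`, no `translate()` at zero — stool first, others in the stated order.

stool();
translate([0, -1400, 0]) staircase();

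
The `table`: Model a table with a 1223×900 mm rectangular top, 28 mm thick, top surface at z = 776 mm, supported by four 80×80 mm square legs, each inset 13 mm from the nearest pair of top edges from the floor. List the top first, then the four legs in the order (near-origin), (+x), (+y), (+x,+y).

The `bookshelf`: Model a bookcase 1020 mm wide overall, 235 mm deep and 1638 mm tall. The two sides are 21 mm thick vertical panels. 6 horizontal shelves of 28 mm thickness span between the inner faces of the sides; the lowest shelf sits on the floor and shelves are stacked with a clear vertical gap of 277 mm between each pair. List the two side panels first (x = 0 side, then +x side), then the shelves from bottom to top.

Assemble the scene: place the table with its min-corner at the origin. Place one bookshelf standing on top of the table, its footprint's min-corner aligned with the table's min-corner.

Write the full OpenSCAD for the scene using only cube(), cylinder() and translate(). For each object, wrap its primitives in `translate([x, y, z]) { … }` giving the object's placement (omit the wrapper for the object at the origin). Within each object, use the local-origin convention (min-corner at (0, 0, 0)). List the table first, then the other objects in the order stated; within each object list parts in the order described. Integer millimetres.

translate([0, 0, 748]) cube([1223, 900, 28]);
translate([13, 13, 0]) cube([80, 80, 748]);
translate([1130, 13, 0]) cube([80, 80, 748]);
translate([13, 807, 0]) cube([80, 80, 748]);
translate([1130, 807, 0]) cube([80, 80, 748]);
translate([0, 0, 776]) {
  cube([21, 235, 1638]);
  translate([999, 0, 0]) cube([21, 235, 1638]);
  translate([21, 0, 0]) cube([978, 235, 28]);
  translate([21, 0, 305]) cube([978, 235, 28]);
  translate([21, 0, 610]) cube([978, 235, 28]);
  translate([21, 0, 915]) cube([978, 235, 28]);
  translate([21, 0, 1220]) cube([978, 235, 28]);
  translate([21, 0, 1525]) cube([978, 235, 28]);
}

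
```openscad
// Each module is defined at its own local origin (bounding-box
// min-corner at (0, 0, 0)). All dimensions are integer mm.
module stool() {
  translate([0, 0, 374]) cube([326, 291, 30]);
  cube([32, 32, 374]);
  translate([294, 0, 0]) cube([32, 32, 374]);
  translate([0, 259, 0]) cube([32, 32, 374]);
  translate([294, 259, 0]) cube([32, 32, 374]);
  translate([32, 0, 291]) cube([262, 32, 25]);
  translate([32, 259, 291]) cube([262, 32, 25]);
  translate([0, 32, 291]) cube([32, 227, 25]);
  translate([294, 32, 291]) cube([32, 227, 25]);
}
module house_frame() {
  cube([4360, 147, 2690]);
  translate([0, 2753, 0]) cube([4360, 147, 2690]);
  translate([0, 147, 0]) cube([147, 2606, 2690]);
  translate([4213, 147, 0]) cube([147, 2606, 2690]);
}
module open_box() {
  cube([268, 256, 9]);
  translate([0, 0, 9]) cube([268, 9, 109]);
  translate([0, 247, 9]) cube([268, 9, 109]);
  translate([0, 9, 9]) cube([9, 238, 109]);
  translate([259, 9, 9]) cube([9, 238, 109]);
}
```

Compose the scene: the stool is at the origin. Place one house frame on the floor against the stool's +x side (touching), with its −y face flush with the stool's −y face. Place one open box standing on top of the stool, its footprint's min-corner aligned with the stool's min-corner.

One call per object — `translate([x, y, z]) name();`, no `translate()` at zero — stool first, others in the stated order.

stool();
translate([326, 0, 0]) house_frame();
translate([0, 0, 404]) open_box();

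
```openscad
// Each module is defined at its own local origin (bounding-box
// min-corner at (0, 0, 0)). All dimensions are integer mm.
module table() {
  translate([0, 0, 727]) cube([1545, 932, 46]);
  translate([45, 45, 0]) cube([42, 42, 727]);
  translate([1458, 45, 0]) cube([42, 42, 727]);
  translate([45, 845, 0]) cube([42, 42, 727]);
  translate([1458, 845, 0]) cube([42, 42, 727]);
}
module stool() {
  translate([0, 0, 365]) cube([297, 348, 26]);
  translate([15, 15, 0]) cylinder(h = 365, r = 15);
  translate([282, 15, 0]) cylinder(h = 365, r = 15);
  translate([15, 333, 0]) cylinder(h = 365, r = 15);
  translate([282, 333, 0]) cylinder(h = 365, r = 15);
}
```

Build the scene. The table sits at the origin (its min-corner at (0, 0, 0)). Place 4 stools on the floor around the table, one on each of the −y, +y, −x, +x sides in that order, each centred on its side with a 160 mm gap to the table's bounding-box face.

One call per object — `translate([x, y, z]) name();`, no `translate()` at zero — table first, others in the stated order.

table();
translate([624, -508, 0]) stool();
translate([624, 1092, 0]) stool();
translate([-457, 292, 0]) stool();
translate([1705, 292, 0]) stool();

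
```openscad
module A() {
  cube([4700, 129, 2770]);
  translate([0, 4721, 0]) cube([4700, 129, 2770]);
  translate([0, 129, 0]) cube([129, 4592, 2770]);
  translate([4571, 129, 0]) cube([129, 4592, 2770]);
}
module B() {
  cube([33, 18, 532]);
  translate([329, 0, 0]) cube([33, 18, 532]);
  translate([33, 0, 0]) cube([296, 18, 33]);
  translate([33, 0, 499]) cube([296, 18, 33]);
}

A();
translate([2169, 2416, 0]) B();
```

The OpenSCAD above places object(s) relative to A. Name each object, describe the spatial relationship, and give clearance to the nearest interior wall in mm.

Clearances: x = 2040, y = 2287; minimum 2040 mm.

A is a house frame. B is a picture frame. The picture frame sits inside the house frame, centred. The clearance to the nearest interior wall is 2040 mm.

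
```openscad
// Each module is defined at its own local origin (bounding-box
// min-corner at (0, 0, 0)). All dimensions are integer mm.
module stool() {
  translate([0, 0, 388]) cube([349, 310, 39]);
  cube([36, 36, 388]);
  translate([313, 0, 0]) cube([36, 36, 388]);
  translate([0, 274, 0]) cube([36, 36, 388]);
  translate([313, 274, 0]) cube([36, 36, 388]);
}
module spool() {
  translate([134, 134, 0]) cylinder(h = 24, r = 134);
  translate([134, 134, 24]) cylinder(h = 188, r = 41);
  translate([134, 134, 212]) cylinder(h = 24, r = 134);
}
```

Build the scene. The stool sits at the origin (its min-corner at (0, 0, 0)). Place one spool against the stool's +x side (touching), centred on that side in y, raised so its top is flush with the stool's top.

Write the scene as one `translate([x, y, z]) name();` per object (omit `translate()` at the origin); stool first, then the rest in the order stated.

stool();
translate([349, 21, 191]) spool();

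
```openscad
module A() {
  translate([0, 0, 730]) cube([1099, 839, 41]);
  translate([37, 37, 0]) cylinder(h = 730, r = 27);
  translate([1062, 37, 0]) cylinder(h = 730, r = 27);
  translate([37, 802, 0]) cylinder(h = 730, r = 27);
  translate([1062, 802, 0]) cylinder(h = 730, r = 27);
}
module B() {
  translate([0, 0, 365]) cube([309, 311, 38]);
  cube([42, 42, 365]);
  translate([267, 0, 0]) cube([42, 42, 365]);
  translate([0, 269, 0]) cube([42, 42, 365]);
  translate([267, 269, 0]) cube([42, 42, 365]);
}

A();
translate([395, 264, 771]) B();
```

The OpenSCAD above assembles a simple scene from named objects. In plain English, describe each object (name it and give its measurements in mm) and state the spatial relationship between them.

A is a table: top 1099 mm (x) × 839 mm (y), 41 mm thick, upper face at z = 771 mm, on four round legs of 54 mm diameter, each leg's bounding box inset 10 mm from the nearest pair of top edges, running from z = 0 to the bottom of the top.

B is a four-legged stool. The seat is 309×311 mm, 38 mm thick, top at z = 403 mm. It stands on four square legs, each 42×42 mm in cross-section, from z = 0 to the seat underside, each flush with a corner of the seat.

The stool is on top of the table, centred.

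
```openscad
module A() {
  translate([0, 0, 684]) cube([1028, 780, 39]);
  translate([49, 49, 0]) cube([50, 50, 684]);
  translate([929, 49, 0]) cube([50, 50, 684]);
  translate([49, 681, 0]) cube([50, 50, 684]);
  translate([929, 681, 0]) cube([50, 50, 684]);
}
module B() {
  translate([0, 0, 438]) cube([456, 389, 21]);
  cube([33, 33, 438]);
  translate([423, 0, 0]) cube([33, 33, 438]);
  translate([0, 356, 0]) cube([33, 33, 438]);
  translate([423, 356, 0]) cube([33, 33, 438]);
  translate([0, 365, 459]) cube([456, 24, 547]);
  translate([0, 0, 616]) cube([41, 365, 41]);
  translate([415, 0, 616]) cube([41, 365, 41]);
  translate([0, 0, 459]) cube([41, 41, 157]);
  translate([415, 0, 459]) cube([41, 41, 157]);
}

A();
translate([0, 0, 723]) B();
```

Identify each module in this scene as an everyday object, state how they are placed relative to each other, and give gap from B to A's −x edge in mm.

A is a table. B is a chair. The chair is on top of the table. The gap from the chair to the table's −x edge is 0 mm.

The chair's min-x is at 0; the table's min-x is 0; gap = 0 mm.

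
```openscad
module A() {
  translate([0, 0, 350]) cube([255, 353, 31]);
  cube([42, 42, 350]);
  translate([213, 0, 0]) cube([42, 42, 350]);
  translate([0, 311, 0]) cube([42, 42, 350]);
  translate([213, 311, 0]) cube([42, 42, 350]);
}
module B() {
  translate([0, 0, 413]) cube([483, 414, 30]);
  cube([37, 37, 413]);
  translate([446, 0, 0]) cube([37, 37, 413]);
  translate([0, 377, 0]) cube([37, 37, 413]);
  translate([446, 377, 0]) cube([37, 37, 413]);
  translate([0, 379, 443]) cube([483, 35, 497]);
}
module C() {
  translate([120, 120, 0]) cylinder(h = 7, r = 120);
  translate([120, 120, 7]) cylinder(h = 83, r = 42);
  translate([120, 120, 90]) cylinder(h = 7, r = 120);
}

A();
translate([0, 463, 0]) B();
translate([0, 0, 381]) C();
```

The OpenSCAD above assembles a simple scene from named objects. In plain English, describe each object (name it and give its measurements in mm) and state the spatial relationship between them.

A is a simple wooden stool: a rectangular seat 255 mm (x) by 353 mm (y), 31 mm thick, top face at z = 381 mm, on four square legs, each 42×42 mm in cross-section. The legs rest on z = 0, each flush with a corner of the seat.

B is a chair. The seat is a 483×414×30 mm slab with its top at z = 443 mm, on four 37×37 mm corner legs (flush with the seat edges, standing on z = 0). A flat backrest 35 mm thick, 497 mm tall, spans the full seat width and rises from the seat top along its +y edge, rear face flush with the rear of the seat.

C is a spool: two coaxial disc flanges of radius 120 mm and thickness 7 mm, joined by a core cylinder of radius 42 mm and height 83 mm. The lower flange rests on z = 0 and the three cylinders share a vertical axis.

The chair is on the floor beside the stool on its +y side. The spool is on top of the stool.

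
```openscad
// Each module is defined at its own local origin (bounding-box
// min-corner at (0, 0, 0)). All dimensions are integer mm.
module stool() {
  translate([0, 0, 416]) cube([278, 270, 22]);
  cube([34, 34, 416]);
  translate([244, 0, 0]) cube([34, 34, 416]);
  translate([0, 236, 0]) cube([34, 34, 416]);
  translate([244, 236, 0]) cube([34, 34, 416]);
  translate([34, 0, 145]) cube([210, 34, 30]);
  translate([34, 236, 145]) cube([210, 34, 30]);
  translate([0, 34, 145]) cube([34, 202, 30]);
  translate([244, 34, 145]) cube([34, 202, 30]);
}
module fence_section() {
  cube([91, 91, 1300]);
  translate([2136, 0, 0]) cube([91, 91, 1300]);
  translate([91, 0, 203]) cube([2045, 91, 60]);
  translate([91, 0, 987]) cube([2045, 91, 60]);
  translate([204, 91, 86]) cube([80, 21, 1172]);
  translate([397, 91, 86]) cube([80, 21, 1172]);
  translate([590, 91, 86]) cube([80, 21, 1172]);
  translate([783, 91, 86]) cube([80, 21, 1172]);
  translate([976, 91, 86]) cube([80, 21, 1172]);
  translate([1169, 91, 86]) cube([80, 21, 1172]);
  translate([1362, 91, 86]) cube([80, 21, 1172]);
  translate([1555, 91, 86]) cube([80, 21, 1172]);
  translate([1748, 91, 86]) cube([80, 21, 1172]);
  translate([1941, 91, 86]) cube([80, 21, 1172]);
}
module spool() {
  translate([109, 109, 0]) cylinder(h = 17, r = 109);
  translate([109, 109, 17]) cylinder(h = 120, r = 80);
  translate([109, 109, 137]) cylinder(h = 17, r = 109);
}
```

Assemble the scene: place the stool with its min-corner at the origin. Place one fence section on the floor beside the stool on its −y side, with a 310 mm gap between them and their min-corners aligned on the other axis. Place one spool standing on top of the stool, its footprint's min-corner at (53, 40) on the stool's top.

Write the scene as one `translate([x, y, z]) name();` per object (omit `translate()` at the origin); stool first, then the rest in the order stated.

stool();
translate([0, -422, 0]) fence_section();
translate([53, 40, 438]) spool();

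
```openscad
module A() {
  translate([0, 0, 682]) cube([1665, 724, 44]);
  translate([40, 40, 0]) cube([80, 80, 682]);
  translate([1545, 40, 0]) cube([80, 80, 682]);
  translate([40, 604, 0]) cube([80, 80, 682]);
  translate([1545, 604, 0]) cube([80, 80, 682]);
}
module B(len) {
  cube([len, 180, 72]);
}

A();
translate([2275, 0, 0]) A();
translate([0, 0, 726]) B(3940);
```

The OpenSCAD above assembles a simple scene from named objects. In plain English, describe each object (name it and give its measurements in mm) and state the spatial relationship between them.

A is a rectangular dining table. The top is 1665×724×44 mm with its upper surface at z = 726 mm. It stands on four 80×80 mm square legs, each inset 40 mm from the nearest pair of top edges, running from the floor to the underside of the top.

B is a rectangular beam 3940 mm long (x), 180 mm deep (y), 72 mm thick (z).

The beam spans the tops of two tables placed 610 mm apart, resting at z = 726 mm.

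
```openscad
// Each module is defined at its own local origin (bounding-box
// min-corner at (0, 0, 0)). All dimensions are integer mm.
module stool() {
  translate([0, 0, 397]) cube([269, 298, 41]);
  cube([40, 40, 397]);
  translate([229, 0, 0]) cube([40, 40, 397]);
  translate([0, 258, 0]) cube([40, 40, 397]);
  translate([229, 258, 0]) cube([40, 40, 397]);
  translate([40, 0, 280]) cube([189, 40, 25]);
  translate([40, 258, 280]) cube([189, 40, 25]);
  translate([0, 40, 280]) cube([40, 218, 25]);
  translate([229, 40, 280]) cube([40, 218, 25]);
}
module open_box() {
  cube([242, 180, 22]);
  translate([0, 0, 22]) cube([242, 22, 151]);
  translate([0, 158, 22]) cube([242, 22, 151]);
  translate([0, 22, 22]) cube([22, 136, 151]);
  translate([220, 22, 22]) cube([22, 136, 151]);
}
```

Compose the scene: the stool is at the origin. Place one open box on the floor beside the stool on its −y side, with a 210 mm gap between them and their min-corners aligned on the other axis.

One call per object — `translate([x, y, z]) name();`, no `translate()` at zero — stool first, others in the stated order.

stool();
translate([0, -390, 0]) open_box();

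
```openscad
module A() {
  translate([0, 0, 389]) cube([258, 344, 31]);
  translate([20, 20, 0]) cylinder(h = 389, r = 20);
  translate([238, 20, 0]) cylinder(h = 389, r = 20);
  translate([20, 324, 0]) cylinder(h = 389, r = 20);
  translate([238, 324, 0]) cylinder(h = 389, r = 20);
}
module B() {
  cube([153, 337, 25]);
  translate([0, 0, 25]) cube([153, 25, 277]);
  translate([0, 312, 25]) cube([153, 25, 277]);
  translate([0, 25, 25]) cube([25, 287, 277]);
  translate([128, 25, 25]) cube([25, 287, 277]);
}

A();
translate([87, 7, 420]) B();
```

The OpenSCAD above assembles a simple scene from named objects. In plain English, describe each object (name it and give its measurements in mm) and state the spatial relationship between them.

A is a four-legged stool. The seat is 258×344 mm, 31 mm thick, top at z = 420 mm. It stands on four round legs, each 40 mm in diameter, from z = 0 to the seat underside, each leg's axis is inset half a diameter from the nearest pair of seat edges (so the leg's bounding box is flush with the corner).

B is an open storage box with external size 153×337×302 mm and wall thickness 25 mm (the base is also 25 mm thick). The base covers the whole footprint; the four walls stand on the base, with the y-facing walls full-width and the x-facing walls fitting between their inner faces.

The open box is on top of the stool.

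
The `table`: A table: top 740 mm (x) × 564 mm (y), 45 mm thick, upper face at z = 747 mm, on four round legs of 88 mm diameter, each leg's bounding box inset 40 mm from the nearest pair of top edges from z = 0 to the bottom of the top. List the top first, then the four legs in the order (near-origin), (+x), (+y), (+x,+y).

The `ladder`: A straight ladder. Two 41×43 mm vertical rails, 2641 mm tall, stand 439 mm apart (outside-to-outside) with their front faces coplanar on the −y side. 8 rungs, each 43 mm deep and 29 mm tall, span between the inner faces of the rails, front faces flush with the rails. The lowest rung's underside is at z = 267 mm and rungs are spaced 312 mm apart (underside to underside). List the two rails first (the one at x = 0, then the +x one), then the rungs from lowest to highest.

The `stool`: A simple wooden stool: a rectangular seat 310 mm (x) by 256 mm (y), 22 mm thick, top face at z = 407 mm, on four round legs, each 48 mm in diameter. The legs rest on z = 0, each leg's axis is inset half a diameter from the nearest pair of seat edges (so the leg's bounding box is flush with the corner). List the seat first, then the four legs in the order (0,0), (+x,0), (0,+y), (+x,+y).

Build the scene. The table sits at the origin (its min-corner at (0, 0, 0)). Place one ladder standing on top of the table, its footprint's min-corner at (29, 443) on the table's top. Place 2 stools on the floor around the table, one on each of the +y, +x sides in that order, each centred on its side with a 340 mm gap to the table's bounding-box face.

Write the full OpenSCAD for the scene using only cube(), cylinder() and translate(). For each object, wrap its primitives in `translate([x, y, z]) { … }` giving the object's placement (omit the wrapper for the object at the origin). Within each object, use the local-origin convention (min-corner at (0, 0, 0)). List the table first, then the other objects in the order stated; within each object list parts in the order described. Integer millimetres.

translate([0, 0, 702]) cube([740, 564, 45]);
translate([84, 84, 0]) cylinder(h = 702, r = 44);
translate([656, 84, 0]) cylinder(h = 702, r = 44);
translate([84, 480, 0]) cylinder(h = 702, r = 44);
translate([656, 480, 0]) cylinder(h = 702, r = 44);
translate([29, 443, 747]) {
  cube([41, 43, 2641]);
  translate([398, 0, 0]) cube([41, 43, 2641]);
  translate([41, 0, 267]) cube([357, 43, 29]);
  translate([41, 0, 579]) cube([357, 43, 29]);
  translate([41, 0, 891]) cube([357, 43, 29]);
  translate([41, 0, 1203]) cube([357, 43, 29]);
  translate([41, 0, 1515]) cube([357, 43, 29]);
  translate([41, 0, 1827]) cube([357, 43, 29]);
  translate([41, 0, 2139]) cube([357, 43, 29]);
  translate([41, 0, 2451]) cube([357, 43, 29]);
}
translate([215, 904, 0]) {
  translate([0, 0, 385]) cube([310, 256, 22]);
  translate([24, 24, 0]) cylinder(h = 385, r = 24);
  translate([286, 24, 0]) cylinder(h = 385, r = 24);
  translate([24, 232, 0]) cylinder(h = 385, r = 24);
  translate([286, 232, 0]) cylinder(h = 385, r = 24);
}
translate([1080, 154, 0]) {
  translate([0, 0, 385]) cube([310, 256, 22]);
  translate([24, 24, 0]) cylinder(h = 385, r = 24);
  translate([286, 24, 0]) cylinder(h = 385, r = 24);
  translate([24, 232, 0]) cylinder(h = 385, r = 24);
  translate([286, 232, 0]) cylinder(h = 385, r = 24);
}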